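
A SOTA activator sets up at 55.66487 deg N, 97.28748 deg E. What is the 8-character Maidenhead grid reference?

NO85pp49

Add 180° to longitude and 90° to latitude: 277.28748, 145.66487.
Field: 277.28748/20 → 13 → N, 145.66487/10 → 14 → O; chars NO.
Square: 17.28748/2 → 8, 5.66487/1 → 5; chars 85.
Subsquare: 1.28748/0.0833333 → 15 → p, 0.66487/0.0416667 → 15 → p; chars pp.
Extended square: 0.03748/0.00833333 → 4, 0.03987/0.00416667 → 9; chars 49.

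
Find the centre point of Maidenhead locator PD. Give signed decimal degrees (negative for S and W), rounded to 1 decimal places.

Field P=15, D=3: +15·20° lon, +3·10° lat → SW at lon 120°, lat -60°.
Cell spans 20° lon × 10° lat. Centre is SW corner plus half of each.
latitude -55.0, longitude 130.0.

-55.0, 130.0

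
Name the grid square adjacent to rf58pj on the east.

Longitude subsquare p = 15; +1 → 16 = q.
The latitude characters are unchanged.

RF58qj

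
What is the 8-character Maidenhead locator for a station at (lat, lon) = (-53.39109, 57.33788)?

LD86qo06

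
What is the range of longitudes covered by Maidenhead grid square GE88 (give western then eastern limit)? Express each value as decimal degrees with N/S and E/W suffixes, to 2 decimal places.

Field G=6, E=4: +6·20° lon, +4·10° lat → SW at lon -60°, lat -50°.
Square 8, 8: +8·2° lon, +8·1° lat → SW at lon -44°, lat -42°.
Cell spans 2° lon × 1° lat.
west 44.00° W, east 42.00° W.

44.00° W, 42.00° W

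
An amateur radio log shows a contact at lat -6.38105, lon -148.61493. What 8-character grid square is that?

BI53qo68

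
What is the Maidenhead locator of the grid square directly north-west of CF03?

BF94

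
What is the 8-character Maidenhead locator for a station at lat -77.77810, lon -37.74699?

HB12df03

Add 180° to longitude and 90° to latitude: 142.25301, 12.22190.
Field: lon ⌊142.25301/20⌋ = 7 → H; lat ⌊12.22190/10⌋ = 1 → B.
Square: lon ⌊2.25301/2⌋ = 1; lat ⌊2.22190/1⌋ = 2.
Subsquare: lon ⌊0.25301/0.0833333⌋ = 3 → d; lat ⌊0.22190/0.0416667⌋ = 5 → f.
Extended square: lon ⌊0.00301/0.00833333⌋ = 0; lat ⌊0.01357/0.00416667⌋ = 3.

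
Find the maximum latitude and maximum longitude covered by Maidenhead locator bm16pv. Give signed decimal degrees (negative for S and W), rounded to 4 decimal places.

36.9167, -156.6667

Field B=1, M=12: +1·20° lon, +12·10° lat → SW at lon -160°, lat 30°.
Square 1, 6: +1·2° lon, +6·1° lat → SW at lon -158°, lat 36°.
Subsquare p=15, v=21: +15·0.0833333° lon, +21·0.0416667° lat → SW at lon -156.75°, lat 36.875°.
Cell spans 0.0833333° lon × 0.0416667° lat. NE corner is SW corner plus one full cell.
latitude 36.9167, longitude -156.6667.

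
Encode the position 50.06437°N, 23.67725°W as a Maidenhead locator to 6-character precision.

Shift to the Maidenhead origin (180°W, 90°S): lon 156.3227, lat 140.0644.
Field: 156.3227/20 → 7 → H, 140.0644/10 → 14 → O; chars HO.
Square: 16.3227/2 → 8, 0.0644/1 → 0; chars 80.
Subsquare: 0.3227/0.0833333 → 3 → d, 0.0644/0.0416667 → 1 → b; chars db.

HO80db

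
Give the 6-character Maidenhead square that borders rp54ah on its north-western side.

Longitude subsquare a = 0; −1 → -1, wraps to 23 = x, carry into square.
Longitude square 5; −1 → 4.
Latitude subsquare h = 7; +1 → 8 = i.

RP44xi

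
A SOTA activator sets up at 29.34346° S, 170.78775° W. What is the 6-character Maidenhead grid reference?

Shift to the Maidenhead origin (180°W, 90°S): lon 9.2123, lat 60.6565.
Field: lon ⌊9.2123/20⌋ = 0 → A; lat ⌊60.6565/10⌋ = 6 → G.
Square: lon ⌊9.2123/2⌋ = 4; lat ⌊0.6565/1⌋ = 0.
Subsquare: lon ⌊1.2123/0.0833333⌋ = 14 → o; lat ⌊0.6565/0.0416667⌋ = 15 → p.

AG40op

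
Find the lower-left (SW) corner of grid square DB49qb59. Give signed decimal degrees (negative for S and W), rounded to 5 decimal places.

-70.92083, -110.62500

Field D=3, B=1: +3·20° lon, +1·10° lat → SW at lon -120°, lat -80°.
Square 4, 9: +4·2° lon, +9·1° lat → SW at lon -112°, lat -71°.
Subsquare q=16, b=1: +16·0.0833333° lon, +1·0.0416667° lat → SW at lon -110.667°, lat -70.9583°.
Extended square 5, 9: +5·0.00833333° lon, +9·0.00416667° lat → SW at lon -110.625°, lat -70.9208°.
latitude -70.92083, longitude -110.62500.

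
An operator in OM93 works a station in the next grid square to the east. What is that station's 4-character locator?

Longitude square 9; +1 → 10, wraps to 0, carry into field.
Longitude field O = 14; +1 → 15 = P.
The latitude characters are unchanged.

PM03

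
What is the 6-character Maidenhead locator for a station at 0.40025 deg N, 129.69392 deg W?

CJ50dj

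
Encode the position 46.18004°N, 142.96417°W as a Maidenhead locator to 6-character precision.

BN86me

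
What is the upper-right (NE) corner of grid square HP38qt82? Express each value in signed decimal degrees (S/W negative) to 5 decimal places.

Field H=7, P=15: +7·20° lon, +15·10° lat → SW at lon -40°, lat 60°.
Square 3, 8: +3·2° lon, +8·1° lat → SW at lon -34°, lat 68°.
Subsquare q=16, t=19: +16·0.0833333° lon, +19·0.0416667° lat → SW at lon -32.6667°, lat 68.7917°.
Extended square 8, 2: +8·0.00833333° lon, +2·0.00416667° lat → SW at lon -32.6°, lat 68.8°.
Cell spans 0.00833333° lon × 0.00416667° lat. NE corner is SW corner plus one full cell.
latitude 68.80417, longitude -32.59167.

68.80417, -32.59167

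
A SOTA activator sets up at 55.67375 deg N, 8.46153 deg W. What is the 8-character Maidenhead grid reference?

IO55sq41

Offset from 180°W / 90°S: lon 171.53847°, lat 145.67375°.
Field (20°×10°, letters A–R): 171.53847/20 → 8 → I, 145.67375/10 → 14 → O; chars IO.
Square (2°×1°, digits 0–9): 11.53847/2 → 5, 5.67375/1 → 5; chars 55.
Subsquare (5′×2.5′, letters a–x): 1.53847/0.0833333 → 18 → s, 0.67375/0.0416667 → 16 → q; chars sq.
Extended square (30″×15″, digits 0–9): 0.03847/0.00833333 → 4, 0.00708/0.00416667 → 1; chars 41.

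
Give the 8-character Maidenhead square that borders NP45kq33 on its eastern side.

NP45kq43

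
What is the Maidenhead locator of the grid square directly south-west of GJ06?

FJ95

Longitude square 0; −1 → -1, wraps to 9, carry into field.
Longitude field G = 6; −1 → 5 = F.
Latitude square 6; −1 → 5.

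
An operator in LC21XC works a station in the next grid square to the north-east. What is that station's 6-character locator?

LC31ad

Longitude subsquare x = 23; +1 → 24, wraps to 0 = a, carry into square.
Longitude square 2; +1 → 3.
Latitude subsquare c = 2; +1 → 3 = d.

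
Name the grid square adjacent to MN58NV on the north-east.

Longitude subsquare n = 13; +1 → 14 = o.
Latitude subsquare v = 21; +1 → 22 = w.

MN58ow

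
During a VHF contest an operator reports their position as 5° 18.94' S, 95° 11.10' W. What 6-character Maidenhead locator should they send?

Shift to the Maidenhead origin (180°W, 90°S): lon 84.8150, lat 84.6843.
Field: lon ⌊84.8150/20⌋ = 4 → E; lat ⌊84.6843/10⌋ = 8 → I.
Square: lon ⌊4.8150/2⌋ = 2; lat ⌊4.6843/1⌋ = 4.
Subsquare: lon ⌊0.8150/0.0833333⌋ = 9 → j; lat ⌊0.6843/0.0416667⌋ = 16 → q.

EI24jq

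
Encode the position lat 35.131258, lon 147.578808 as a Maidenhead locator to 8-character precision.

QM35sd91

Offset from 180°W / 90°S: lon 327.57881°, lat 125.13126°.
Field (20°×10°, letters A–R): lon ⌊327.57881/20⌋ = 16 → Q; lat ⌊125.13126/10⌋ = 12 → M.
Square (2°×1°, digits 0–9): lon ⌊7.57881/2⌋ = 3; lat ⌊5.13126/1⌋ = 5.
Subsquare (5′×2.5′, letters a–x): lon ⌊1.57881/0.0833333⌋ = 18 → s; lat ⌊0.13126/0.0416667⌋ = 3 → d.
Extended square (30″×15″, digits 0–9): lon ⌊0.07881/0.00833333⌋ = 9; lat ⌊0.00626/0.00416667⌋ = 1.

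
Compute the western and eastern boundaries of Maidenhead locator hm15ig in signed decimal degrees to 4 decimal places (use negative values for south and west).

-37.3333, -37.2500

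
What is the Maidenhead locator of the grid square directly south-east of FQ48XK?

FQ58aj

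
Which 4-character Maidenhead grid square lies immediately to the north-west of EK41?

EK32

Longitude square 4; −1 → 3.
Latitude square 1; +1 → 2.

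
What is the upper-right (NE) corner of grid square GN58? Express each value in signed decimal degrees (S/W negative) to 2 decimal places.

Field G=6, N=13: +6·20° lon, +13·10° lat → SW at lon -60°, lat 40°.
Square 5, 8: +5·2° lon, +8·1° lat → SW at lon -50°, lat 48°.
Cell spans 2° lon × 1° lat. NE corner is SW corner plus one full cell.
latitude 49.00, longitude -48.00.

49.00, -48.00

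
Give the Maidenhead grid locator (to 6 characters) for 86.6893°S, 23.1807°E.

KA13oh

Add 180° to longitude and 90° to latitude: 203.1807, 3.3107.
Field: lon ⌊203.1807/20⌋ = 10 → K; lat ⌊3.3107/10⌋ = 0 → A.
Square: lon ⌊3.1807/2⌋ = 1; lat ⌊3.3107/1⌋ = 3.
Subsquare: lon ⌊1.1807/0.0833333⌋ = 14 → o; lat ⌊0.3107/0.0416667⌋ = 7 → h.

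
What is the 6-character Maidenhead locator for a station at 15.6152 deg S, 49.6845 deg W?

GH54dj

Offset from 180°W / 90°S: lon 130.3155°, lat 74.3848°.
Field: lon ⌊130.3155/20⌋ = 6 → G; lat ⌊74.3848/10⌋ = 7 → H.
Square: lon ⌊10.3155/2⌋ = 5; lat ⌊4.3848/1⌋ = 4.
Subsquare: lon ⌊0.3155/0.0833333⌋ = 3 → d; lat ⌊0.3848/0.0416667⌋ = 9 → j.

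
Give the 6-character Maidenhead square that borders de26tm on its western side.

Longitude subsquare t = 19; −1 → 18 = s.
The latitude characters are unchanged.

DE26sm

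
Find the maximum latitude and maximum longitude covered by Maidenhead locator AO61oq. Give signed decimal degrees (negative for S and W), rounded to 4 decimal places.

51.7083, -166.7500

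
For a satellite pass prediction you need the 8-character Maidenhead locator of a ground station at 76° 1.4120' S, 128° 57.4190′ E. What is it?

PB43lx44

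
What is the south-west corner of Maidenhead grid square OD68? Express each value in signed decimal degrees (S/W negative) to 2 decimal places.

-52.00, 112.00

Field O=14, D=3: +14·20° lon, +3·10° lat → SW at lon 100°, lat -60°.
Square 6, 8: +6·2° lon, +8·1° lat → SW at lon 112°, lat -52°.
latitude -52.00, longitude 112.00.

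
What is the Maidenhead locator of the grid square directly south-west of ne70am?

NE60xl

Longitude subsquare a = 0; −1 → -1, wraps to 23 = x, carry into square.
Longitude square 7; −1 → 6.
Latitude subsquare m = 12; −1 → 11 = l.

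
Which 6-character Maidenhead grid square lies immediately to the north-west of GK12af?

GK02xg

Longitude subsquare a = 0; −1 → -1, wraps to 23 = x, carry into square.
Longitude square 1; −1 → 0.
Latitude subsquare f = 5; +1 → 6 = g.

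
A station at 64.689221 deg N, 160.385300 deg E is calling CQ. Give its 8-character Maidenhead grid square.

RP04eq65

Offset from 180°W / 90°S: lon 340.38530°, lat 154.68922°.
Field (20°×10°, letters A–R): lon ⌊340.38530/20⌋ = 17 → R; lat ⌊154.68922/10⌋ = 15 → P.
Square (2°×1°, digits 0–9): lon ⌊0.38530/2⌋ = 0; lat ⌊4.68922/1⌋ = 4.
Subsquare (5′×2.5′, letters a–x): lon ⌊0.38530/0.0833333⌋ = 4 → e; lat ⌊0.68922/0.0416667⌋ = 16 → q.
Extended square (30″×15″, digits 0–9): lon ⌊0.05197/0.00833333⌋ = 6; lat ⌊0.02255/0.00416667⌋ = 5.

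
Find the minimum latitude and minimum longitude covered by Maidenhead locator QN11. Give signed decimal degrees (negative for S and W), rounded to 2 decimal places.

Field Q=16, N=13: +16·20° lon, +13·10° lat → SW at lon 140°, lat 40°.
Square 1, 1: +1·2° lon, +1·1° lat → SW at lon 142°, lat 41°.
latitude 41.00, longitude 142.00.

41.00, 142.00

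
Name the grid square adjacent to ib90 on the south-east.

JA09

Longitude square 9; +1 → 10, wraps to 0, carry into field.
Longitude field I = 8; +1 → 9 = J.
Latitude square 0; −1 → -1, wraps to 9, carry into field.
Latitude field B = 1; −1 → 0 = A.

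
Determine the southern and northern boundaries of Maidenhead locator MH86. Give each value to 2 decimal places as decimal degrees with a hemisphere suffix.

Field M=12, H=7: +12·20° lon, +7·10° lat → SW at lon 60°, lat -20°.
Square 8, 6: +8·2° lon, +6·1° lat → SW at lon 76°, lat -14°.
Cell spans 2° lon × 1° lat.
south 14.00° S, north 13.00° S.

14.00° S, 13.00° S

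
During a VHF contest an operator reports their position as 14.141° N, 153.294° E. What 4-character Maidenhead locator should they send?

Offset from 180°W / 90°S: lon 333.29°, lat 104.14°.
Field: 333.29/20 → 16 → Q, 104.14/10 → 10 → K; chars QK.
Square: 13.29/2 → 6, 4.14/1 → 4; chars 64.

QK64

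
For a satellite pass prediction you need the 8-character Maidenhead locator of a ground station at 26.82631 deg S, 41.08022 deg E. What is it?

Offset from 180°W / 90°S: lon 221.08022°, lat 63.17369°.
Field: 221.08022/20 → 11 → L, 63.17369/10 → 6 → G; chars LG.
Square: 1.08022/2 → 0, 3.17369/1 → 3; chars 03.
Subsquare: 1.08022/0.0833333 → 12 → m, 0.17369/0.0416667 → 4 → e; chars me.
Extended square: 0.08022/0.00833333 → 9, 0.00702/0.00416667 → 1; chars 91.

LG03me91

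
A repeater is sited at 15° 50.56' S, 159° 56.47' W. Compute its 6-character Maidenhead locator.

Offset from 180°W / 90°S: lon 20.0588°, lat 74.1573°.
Field: lon ⌊20.0588/20⌋ = 1 → B; lat ⌊74.1573/10⌋ = 7 → H.
Square: lon ⌊0.0588/2⌋ = 0; lat ⌊4.1573/1⌋ = 4.
Subsquare: lon ⌊0.0588/0.0833333⌋ = 0 → a; lat ⌊0.1573/0.0416667⌋ = 3 → d.

BH04ad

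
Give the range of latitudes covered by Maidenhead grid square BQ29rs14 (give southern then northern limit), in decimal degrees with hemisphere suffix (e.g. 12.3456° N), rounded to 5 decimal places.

79.76667° N, 79.77083° N

Field B=1, Q=16: +1·20° lon, +16·10° lat → SW at lon -160°, lat 70°.
Square 2, 9: +2·2° lon, +9·1° lat → SW at lon -156°, lat 79°.
Subsquare r=17, s=18: +17·0.0833333° lon, +18·0.0416667° lat → SW at lon -154.583°, lat 79.75°.
Extended square 1, 4: +1·0.00833333° lon, +4·0.00416667° lat → SW at lon -154.575°, lat 79.7667°.
Cell spans 0.00833333° lon × 0.00416667° lat.
south 79.76667° N, north 79.77083° N.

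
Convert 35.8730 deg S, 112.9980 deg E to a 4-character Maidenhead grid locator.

OF64

Shift to the Maidenhead origin (180°W, 90°S): lon 293.00, lat 54.13.
Field: lon ⌊293.00/20⌋ = 14 → O; lat ⌊54.13/10⌋ = 5 → F.
Square: lon ⌊13.00/2⌋ = 6; lat ⌊4.13/1⌋ = 4.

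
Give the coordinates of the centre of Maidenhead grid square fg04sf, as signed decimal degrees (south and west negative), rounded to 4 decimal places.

-25.7708, -78.4583

Field F=5, G=6: +5·20° lon, +6·10° lat → SW at lon -80°, lat -30°.
Square 0, 4: +0·2° lon, +4·1° lat → SW at lon -80°, lat -26°.
Subsquare s=18, f=5: +18·0.0833333° lon, +5·0.0416667° lat → SW at lon -78.5°, lat -25.7917°.
Cell spans 0.0833333° lon × 0.0416667° lat. Centre is SW corner plus half of each.
latitude -25.7708, longitude -78.4583.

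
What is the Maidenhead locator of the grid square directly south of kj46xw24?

KJ46xw23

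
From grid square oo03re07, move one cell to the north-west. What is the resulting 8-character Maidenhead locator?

OO03qe98

Longitude extended square 0; −1 → -1, wraps to 9, carry into subsquare.
Longitude subsquare r = 17; −1 → 16 = q.
Latitude extended square 7; +1 → 8.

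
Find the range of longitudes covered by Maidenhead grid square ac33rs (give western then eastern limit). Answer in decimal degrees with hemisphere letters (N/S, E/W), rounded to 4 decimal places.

Field A=0, C=2: +0·20° lon, +2·10° lat → SW at lon -180°, lat -70°.
Square 3, 3: +3·2° lon, +3·1° lat → SW at lon -174°, lat -67°.
Subsquare r=17, s=18: +17·0.0833333° lon, +18·0.0416667° lat → SW at lon -172.583°, lat -66.25°.
Cell spans 0.0833333° lon × 0.0416667° lat.
west 172.5833° W, east 172.5000° W.

172.5833° W, 172.5000° W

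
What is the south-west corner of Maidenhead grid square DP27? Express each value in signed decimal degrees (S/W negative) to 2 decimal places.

Field D=3, P=15: +3·20° lon, +15·10° lat → SW at lon -120°, lat 60°.
Square 2, 7: +2·2° lon, +7·1° lat → SW at lon -116°, lat 67°.
latitude 67.00, longitude -116.00.

67.00, -116.00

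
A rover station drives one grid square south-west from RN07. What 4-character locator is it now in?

Longitude square 0; −1 → -1, wraps to 9, carry into field.
Longitude field R = 17; −1 → 16 = Q.
Latitude square 7; −1 → 6.

QN96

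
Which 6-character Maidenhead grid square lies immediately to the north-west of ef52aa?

Longitude subsquare a = 0; −1 → -1, wraps to 23 = x, carry into square.
Longitude square 5; −1 → 4.
Latitude subsquare a = 0; +1 → 1 = b.

EF42xb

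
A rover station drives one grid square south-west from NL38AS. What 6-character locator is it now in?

NL28xr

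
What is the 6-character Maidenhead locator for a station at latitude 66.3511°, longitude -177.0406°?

AP16li

Offset from 180°W / 90°S: lon 2.9594°, lat 156.3511°.
Field: lon ⌊2.9594/20⌋ = 0 → A; lat ⌊156.3511/10⌋ = 15 → P.
Square: lon ⌊2.9594/2⌋ = 1; lat ⌊6.3511/1⌋ = 6.
Subsquare: lon ⌊0.9594/0.0833333⌋ = 11 → l; lat ⌊0.3511/0.0416667⌋ = 8 → i.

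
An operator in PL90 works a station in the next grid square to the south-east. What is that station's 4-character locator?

QK09

Longitude square 9; +1 → 10, wraps to 0, carry into field.
Longitude field P = 15; +1 → 16 = Q.
Latitude square 0; −1 → -1, wraps to 9, carry into field.
Latitude field L = 11; −1 → 10 = K.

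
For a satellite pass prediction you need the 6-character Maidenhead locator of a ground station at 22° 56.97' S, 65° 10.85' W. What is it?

FG77jb

Shift to the Maidenhead origin (180°W, 90°S): lon 114.8192, lat 67.0505.
Field: 114.8192/20 → 5 → F, 67.0505/10 → 6 → G; chars FG.
Square: 14.8192/2 → 7, 7.0505/1 → 7; chars 77.
Subsquare: 0.8192/0.0833333 → 9 → j, 0.0505/0.0416667 → 1 → b; chars jb.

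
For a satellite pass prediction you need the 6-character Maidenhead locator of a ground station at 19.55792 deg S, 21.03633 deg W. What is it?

HH90lk

Shift to the Maidenhead origin (180°W, 90°S): lon 158.9637, lat 70.4421.
Field: lon ⌊158.9637/20⌋ = 7 → H; lat ⌊70.4421/10⌋ = 7 → H.
Square: lon ⌊18.9637/2⌋ = 9; lat ⌊0.4421/1⌋ = 0.
Subsquare: lon ⌊0.9637/0.0833333⌋ = 11 → l; lat ⌊0.4421/0.0416667⌋ = 10 → k.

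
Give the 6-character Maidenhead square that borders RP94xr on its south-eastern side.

Longitude subsquare x = 23; +1 → 24, wraps to 0 = a, carry into square.
Longitude square 9; +1 → 10, wraps to 0, carry into field.
Longitude field R = 17; +1 → 18, wraps to 0 = A, wrapping around the antimeridian.
Latitude subsquare r = 17; −1 → 16 = q.

AP04aq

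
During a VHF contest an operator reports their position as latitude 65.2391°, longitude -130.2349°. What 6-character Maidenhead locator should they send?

Shift to the Maidenhead origin (180°W, 90°S): lon 49.7651, lat 155.2391.
Field: lon ⌊49.7651/20⌋ = 2 → C; lat ⌊155.2391/10⌋ = 15 → P.
Square: lon ⌊9.7651/2⌋ = 4; lat ⌊5.2391/1⌋ = 5.
Subsquare: lon ⌊1.7651/0.0833333⌋ = 21 → v; lat ⌊0.2391/0.0416667⌋ = 5 → f.

CP45vf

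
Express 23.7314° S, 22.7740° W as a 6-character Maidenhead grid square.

Add 180° to longitude and 90° to latitude: 157.2260, 66.2686.
Field (20°×10°, letters A–R): 157.2260/20 → 7 → H, 66.2686/10 → 6 → G; chars HG.
Square (2°×1°, digits 0–9): 17.2260/2 → 8, 6.2686/1 → 6; chars 86.
Subsquare (5′×2.5′, letters a–x): 1.2260/0.0833333 → 14 → o, 0.2686/0.0416667 → 6 → g; chars og.

HG86og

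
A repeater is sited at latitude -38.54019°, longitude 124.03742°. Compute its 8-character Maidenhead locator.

PF21al40

Add 180° to longitude and 90° to latitude: 304.03742, 51.45981.
Field (20°×10°, letters A–R): lon ⌊304.03742/20⌋ = 15 → P; lat ⌊51.45981/10⌋ = 5 → F.
Square (2°×1°, digits 0–9): lon ⌊4.03742/2⌋ = 2; lat ⌊1.45981/1⌋ = 1.
Subsquare (5′×2.5′, letters a–x): lon ⌊0.03742/0.0833333⌋ = 0 → a; lat ⌊0.45981/0.0416667⌋ = 11 → l.
Extended square (30″×15″, digits 0–9): lon ⌊0.03742/0.00833333⌋ = 4; lat ⌊0.00148/0.00416667⌋ = 0.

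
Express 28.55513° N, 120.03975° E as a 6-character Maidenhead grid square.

PL08an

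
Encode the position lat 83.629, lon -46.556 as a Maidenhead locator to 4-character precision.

GR63

Offset from 180°W / 90°S: lon 133.44°, lat 173.63°.
Field: 133.44/20 → 6 → G, 173.63/10 → 17 → R; chars GR.
Square: 13.44/2 → 6, 3.63/1 → 3; chars 63.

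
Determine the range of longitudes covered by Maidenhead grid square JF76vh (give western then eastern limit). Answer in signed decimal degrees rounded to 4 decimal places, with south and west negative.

15.7500, 15.8333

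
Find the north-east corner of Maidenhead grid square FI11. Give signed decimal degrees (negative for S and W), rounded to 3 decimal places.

-8.000, -76.000

Field F=5, I=8: +5·20° lon, +8·10° lat → SW at lon -80°, lat -10°.
Square 1, 1: +1·2° lon, +1·1° lat → SW at lon -78°, lat -9°.
Cell spans 2° lon × 1° lat. NE corner is SW corner plus one full cell.
latitude -8.000, longitude -76.000.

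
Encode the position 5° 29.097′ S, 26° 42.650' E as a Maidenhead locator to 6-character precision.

KI34im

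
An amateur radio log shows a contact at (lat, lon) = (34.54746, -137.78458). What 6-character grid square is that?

CM14cn

Add 180° to longitude and 90° to latitude: 42.2154, 124.5475.
Field (20°×10°, letters A–R): lon ⌊42.2154/20⌋ = 2 → C; lat ⌊124.5475/10⌋ = 12 → M.
Square (2°×1°, digits 0–9): lon ⌊2.2154/2⌋ = 1; lat ⌊4.5475/1⌋ = 4.
Subsquare (5′×2.5′, letters a–x): lon ⌊0.2154/0.0833333⌋ = 2 → c; lat ⌊0.5475/0.0416667⌋ = 13 → n.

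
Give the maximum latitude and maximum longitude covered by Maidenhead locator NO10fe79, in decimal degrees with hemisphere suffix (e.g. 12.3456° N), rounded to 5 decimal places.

50.20833° N, 82.48333° E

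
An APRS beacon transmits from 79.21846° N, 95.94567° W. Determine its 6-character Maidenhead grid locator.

Add 180° to longitude and 90° to latitude: 84.0543, 169.2185.
Field (20°×10°, letters A–R): lon ⌊84.0543/20⌋ = 4 → E; lat ⌊169.2185/10⌋ = 16 → Q.
Square (2°×1°, digits 0–9): lon ⌊4.0543/2⌋ = 2; lat ⌊9.2185/1⌋ = 9.
Subsquare (5′×2.5′, letters a–x): lon ⌊0.0543/0.0833333⌋ = 0 → a; lat ⌊0.2185/0.0416667⌋ = 5 → f.

EQ29af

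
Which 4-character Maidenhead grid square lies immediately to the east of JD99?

KD09

Longitude square 9; +1 → 10, wraps to 0, carry into field.
Longitude field J = 9; +1 → 10 = K.
The latitude characters are unchanged.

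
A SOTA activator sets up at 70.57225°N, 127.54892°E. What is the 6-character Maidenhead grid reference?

Offset from 180°W / 90°S: lon 307.5489°, lat 160.5722°.
Field: lon ⌊307.5489/20⌋ = 15 → P; lat ⌊160.5722/10⌋ = 16 → Q.
Square: lon ⌊7.5489/2⌋ = 3; lat ⌊0.5722/1⌋ = 0.
Subsquare: lon ⌊1.5489/0.0833333⌋ = 18 → s; lat ⌊0.5722/0.0416667⌋ = 13 → n.

PQ30sn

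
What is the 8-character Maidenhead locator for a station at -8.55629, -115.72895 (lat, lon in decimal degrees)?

DI21dk26

Offset from 180°W / 90°S: lon 64.27105°, lat 81.44371°.
Field (20°×10°, letters A–R): lon ⌊64.27105/20⌋ = 3 → D; lat ⌊81.44371/10⌋ = 8 → I.
Square (2°×1°, digits 0–9): lon ⌊4.27105/2⌋ = 2; lat ⌊1.44371/1⌋ = 1.
Subsquare (5′×2.5′, letters a–x): lon ⌊0.27105/0.0833333⌋ = 3 → d; lat ⌊0.44371/0.0416667⌋ = 10 → k.
Extended square (30″×15″, digits 0–9): lon ⌊0.02105/0.00833333⌋ = 2; lat ⌊0.02704/0.00416667⌋ = 6.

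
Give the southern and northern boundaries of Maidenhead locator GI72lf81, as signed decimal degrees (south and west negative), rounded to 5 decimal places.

Field G=6, I=8: +6·20° lon, +8·10° lat → SW at lon -60°, lat -10°.
Square 7, 2: +7·2° lon, +2·1° lat → SW at lon -46°, lat -8°.
Subsquare l=11, f=5: +11·0.0833333° lon, +5·0.0416667° lat → SW at lon -45.0833°, lat -7.79167°.
Extended square 8, 1: +8·0.00833333° lon, +1·0.00416667° lat → SW at lon -45.0167°, lat -7.7875°.
Cell spans 0.00833333° lon × 0.00416667° lat.
south -7.78750, north -7.78333.

-7.78750, -7.78333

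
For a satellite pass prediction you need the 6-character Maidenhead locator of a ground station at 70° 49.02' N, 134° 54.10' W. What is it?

Shift to the Maidenhead origin (180°W, 90°S): lon 45.0983, lat 160.8170.
Field: 45.0983/20 → 2 → C, 160.8170/10 → 16 → Q; chars CQ.
Square: 5.0983/2 → 2, 0.8170/1 → 0; chars 20.
Subsquare: 1.0983/0.0833333 → 13 → n, 0.8170/0.0416667 → 19 → t; chars nt.

CQ20nt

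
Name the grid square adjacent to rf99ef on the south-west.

RF99de

Longitude subsquare e = 4; −1 → 3 = d.
Latitude subsquare f = 5; −1 → 4 = e.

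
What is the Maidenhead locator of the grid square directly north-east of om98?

PM09

Longitude square 9; +1 → 10, wraps to 0, carry into field.
Longitude field O = 14; +1 → 15 = P.
Latitude square 8; +1 → 9.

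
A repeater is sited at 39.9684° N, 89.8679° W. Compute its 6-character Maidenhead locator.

EM59bx

Add 180° to longitude and 90° to latitude: 90.1321, 129.9684.
Field (20°×10°, letters A–R): 90.1321/20 → 4 → E, 129.9684/10 → 12 → M; chars EM.
Square (2°×1°, digits 0–9): 10.1321/2 → 5, 9.9684/1 → 9; chars 59.
Subsquare (5′×2.5′, letters a–x): 0.1321/0.0833333 → 1 → b, 0.9684/0.0416667 → 23 → x; chars bx.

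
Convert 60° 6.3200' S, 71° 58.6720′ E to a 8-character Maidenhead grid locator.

MC59xv74

Add 180° to longitude and 90° to latitude: 251.97787, 29.89467.
Field (20°×10°, letters A–R): lon ⌊251.97787/20⌋ = 12 → M; lat ⌊29.89467/10⌋ = 2 → C.
Square (2°×1°, digits 0–9): lon ⌊11.97787/2⌋ = 5; lat ⌊9.89467/1⌋ = 9.
Subsquare (5′×2.5′, letters a–x): lon ⌊1.97787/0.0833333⌋ = 23 → x; lat ⌊0.89467/0.0416667⌋ = 21 → v.
Extended square (30″×15″, digits 0–9): lon ⌊0.06120/0.00833333⌋ = 7; lat ⌊0.01967/0.00416667⌋ = 4.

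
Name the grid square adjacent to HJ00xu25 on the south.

HJ00xu24

Latitude extended square 5; −1 → 4.
The longitude characters are unchanged.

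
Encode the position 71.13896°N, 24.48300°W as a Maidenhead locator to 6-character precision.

Shift to the Maidenhead origin (180°W, 90°S): lon 155.5170, lat 161.1390.
Field: lon ⌊155.5170/20⌋ = 7 → H; lat ⌊161.1390/10⌋ = 16 → Q.
Square: lon ⌊15.5170/2⌋ = 7; lat ⌊1.1390/1⌋ = 1.
Subsquare: lon ⌊1.5170/0.0833333⌋ = 18 → s; lat ⌊0.1390/0.0416667⌋ = 3 → d.

HQ71sd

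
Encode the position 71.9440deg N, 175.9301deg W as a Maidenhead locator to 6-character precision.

Shift to the Maidenhead origin (180°W, 90°S): lon 4.0699, lat 161.9440.
Field (20°×10°, letters A–R): lon ⌊4.0699/20⌋ = 0 → A; lat ⌊161.9440/10⌋ = 16 → Q.
Square (2°×1°, digits 0–9): lon ⌊4.0699/2⌋ = 2; lat ⌊1.9440/1⌋ = 1.
Subsquare (5′×2.5′, letters a–x): lon ⌊0.0699/0.0833333⌋ = 0 → a; lat ⌊0.9440/0.0416667⌋ = 22 → w.

AQ21aw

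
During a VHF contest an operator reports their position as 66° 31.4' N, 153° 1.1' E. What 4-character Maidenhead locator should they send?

QP66

Add 180° to longitude and 90° to latitude: 333.02, 156.52.
Field (20°×10°, letters A–R): 333.02/20 → 16 → Q, 156.52/10 → 15 → P; chars QP.
Square (2°×1°, digits 0–9): 13.02/2 → 6, 6.52/1 → 6; chars 66.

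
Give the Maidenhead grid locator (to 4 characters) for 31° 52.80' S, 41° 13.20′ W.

Shift to the Maidenhead origin (180°W, 90°S): lon 138.78, lat 58.12.
Field: 138.78/20 → 6 → G, 58.12/10 → 5 → F; chars GF.
Square: 18.78/2 → 9, 8.12/1 → 8; chars 98.

GF98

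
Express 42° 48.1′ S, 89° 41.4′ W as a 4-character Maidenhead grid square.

EE57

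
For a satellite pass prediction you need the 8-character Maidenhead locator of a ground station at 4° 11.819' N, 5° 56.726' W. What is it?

Offset from 180°W / 90°S: lon 174.05457°, lat 94.19698°.
Field (20°×10°, letters A–R): lon ⌊174.05457/20⌋ = 8 → I; lat ⌊94.19698/10⌋ = 9 → J.
Square (2°×1°, digits 0–9): lon ⌊14.05457/2⌋ = 7; lat ⌊4.19698/1⌋ = 4.
Subsquare (5′×2.5′, letters a–x): lon ⌊0.05457/0.0833333⌋ = 0 → a; lat ⌊0.19698/0.0416667⌋ = 4 → e.
Extended square (30″×15″, digits 0–9): lon ⌊0.05457/0.00833333⌋ = 6; lat ⌊0.03032/0.00416667⌋ = 7.

IJ74ae67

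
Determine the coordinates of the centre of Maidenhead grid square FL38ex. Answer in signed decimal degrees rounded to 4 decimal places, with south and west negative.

Field F=5, L=11: +5·20° lon, +11·10° lat → SW at lon -80°, lat 20°.
Square 3, 8: +3·2° lon, +8·1° lat → SW at lon -74°, lat 28°.
Subsquare e=4, x=23: +4·0.0833333° lon, +23·0.0416667° lat → SW at lon -73.6667°, lat 28.9583°.
Cell spans 0.0833333° lon × 0.0416667° lat. Centre is SW corner plus half of each.
latitude 28.9792, longitude -73.6250.

28.9792, -73.6250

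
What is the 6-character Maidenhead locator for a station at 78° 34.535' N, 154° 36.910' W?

BQ28qn

Shift to the Maidenhead origin (180°W, 90°S): lon 25.3848, lat 168.5756.
Field (20°×10°, letters A–R): lon ⌊25.3848/20⌋ = 1 → B; lat ⌊168.5756/10⌋ = 16 → Q.
Square (2°×1°, digits 0–9): lon ⌊5.3848/2⌋ = 2; lat ⌊8.5756/1⌋ = 8.
Subsquare (5′×2.5′, letters a–x): lon ⌊1.3848/0.0833333⌋ = 16 → q; lat ⌊0.5756/0.0416667⌋ = 13 → n.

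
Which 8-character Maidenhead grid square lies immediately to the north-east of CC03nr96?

CC03or07

Longitude extended square 9; +1 → 10, wraps to 0, carry into subsquare.
Longitude subsquare n = 13; +1 → 14 = o.
Latitude extended square 6; +1 → 7.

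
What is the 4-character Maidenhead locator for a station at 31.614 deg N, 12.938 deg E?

JM61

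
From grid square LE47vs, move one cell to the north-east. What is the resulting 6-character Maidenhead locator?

LE47wt

Longitude subsquare v = 21; +1 → 22 = w.
Latitude subsquare s = 18; +1 → 19 = t.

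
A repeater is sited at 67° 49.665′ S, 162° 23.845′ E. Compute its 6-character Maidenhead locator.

RC12ee

Shift to the Maidenhead origin (180°W, 90°S): lon 342.3974, lat 22.1723.
Field: lon ⌊342.3974/20⌋ = 17 → R; lat ⌊22.1723/10⌋ = 2 → C.
Square: lon ⌊2.3974/2⌋ = 1; lat ⌊2.1723/1⌋ = 2.
Subsquare: lon ⌊0.3974/0.0833333⌋ = 4 → e; lat ⌊0.1723/0.0416667⌋ = 4 → e.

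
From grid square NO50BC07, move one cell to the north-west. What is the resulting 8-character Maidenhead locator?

Longitude extended square 0; −1 → -1, wraps to 9, carry into subsquare.
Longitude subsquare b = 1; −1 → 0 = a.
Latitude extended square 7; +1 → 8.

NO50ac98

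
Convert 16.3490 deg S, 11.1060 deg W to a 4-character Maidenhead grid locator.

IH43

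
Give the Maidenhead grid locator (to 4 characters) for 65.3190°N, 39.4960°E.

Add 180° to longitude and 90° to latitude: 219.50, 155.32.
Field (20°×10°, letters A–R): lon ⌊219.50/20⌋ = 10 → K; lat ⌊155.32/10⌋ = 15 → P.
Square (2°×1°, digits 0–9): lon ⌊19.50/2⌋ = 9; lat ⌊5.32/1⌋ = 5.

KP95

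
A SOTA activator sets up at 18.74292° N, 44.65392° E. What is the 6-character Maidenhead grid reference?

Shift to the Maidenhead origin (180°W, 90°S): lon 224.6539, lat 108.7429.
Field: lon ⌊224.6539/20⌋ = 11 → L; lat ⌊108.7429/10⌋ = 10 → K.
Square: lon ⌊4.6539/2⌋ = 2; lat ⌊8.7429/1⌋ = 8.
Subsquare: lon ⌊0.6539/0.0833333⌋ = 7 → h; lat ⌊0.7429/0.0416667⌋ = 17 → r.

LK28hr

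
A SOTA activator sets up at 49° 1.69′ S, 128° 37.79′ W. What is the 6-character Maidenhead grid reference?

Offset from 180°W / 90°S: lon 51.3702°, lat 40.9718°.
Field (20°×10°, letters A–R): lon ⌊51.3702/20⌋ = 2 → C; lat ⌊40.9718/10⌋ = 4 → E.
Square (2°×1°, digits 0–9): lon ⌊11.3702/2⌋ = 5; lat ⌊0.9718/1⌋ = 0.
Subsquare (5′×2.5′, letters a–x): lon ⌊1.3702/0.0833333⌋ = 16 → q; lat ⌊0.9718/0.0416667⌋ = 23 → x.

CE50qx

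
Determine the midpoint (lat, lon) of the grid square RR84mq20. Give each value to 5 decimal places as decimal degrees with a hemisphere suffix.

Field R=17, R=17: +17·20° lon, +17·10° lat → SW at lon 160°, lat 80°.
Square 8, 4: +8·2° lon, +4·1° lat → SW at lon 176°, lat 84°.
Subsquare m=12, q=16: +12·0.0833333° lon, +16·0.0416667° lat → SW at lon 177°, lat 84.6667°.
Extended square 2, 0: +2·0.00833333° lon, +0·0.00416667° lat → SW at lon 177.017°, lat 84.6667°.
Cell spans 0.00833333° lon × 0.00416667° lat. Centre is SW corner plus half of each.
latitude 84.66875° N, longitude 177.02083° E.

84.66875° N, 177.02083° E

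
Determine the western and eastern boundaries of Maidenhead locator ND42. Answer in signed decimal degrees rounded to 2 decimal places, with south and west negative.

88.00, 90.00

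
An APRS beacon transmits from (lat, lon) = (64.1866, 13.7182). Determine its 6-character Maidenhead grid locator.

Offset from 180°W / 90°S: lon 193.7182°, lat 154.1866°.
Field (20°×10°, letters A–R): 193.7182/20 → 9 → J, 154.1866/10 → 15 → P; chars JP.
Square (2°×1°, digits 0–9): 13.7182/2 → 6, 4.1866/1 → 4; chars 64.
Subsquare (5′×2.5′, letters a–x): 1.7182/0.0833333 → 20 → u, 0.1866/0.0416667 → 4 → e; chars ue.

JP64ue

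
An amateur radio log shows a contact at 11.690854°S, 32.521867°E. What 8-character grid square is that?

KH68gh24

Shift to the Maidenhead origin (180°W, 90°S): lon 212.52187, lat 78.30915.
Field: 212.52187/20 → 10 → K, 78.30915/10 → 7 → H; chars KH.
Square: 12.52187/2 → 6, 8.30915/1 → 8; chars 68.
Subsquare: 0.52187/0.0833333 → 6 → g, 0.30915/0.0416667 → 7 → h; chars gh.
Extended square: 0.02187/0.00833333 → 2, 0.01748/0.00416667 → 4; chars 24.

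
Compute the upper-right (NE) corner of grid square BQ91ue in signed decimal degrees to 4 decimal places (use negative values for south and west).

71.2083, -140.2500

Field B=1, Q=16: +1·20° lon, +16·10° lat → SW at lon -160°, lat 70°.
Square 9, 1: +9·2° lon, +1·1° lat → SW at lon -142°, lat 71°.
Subsquare u=20, e=4: +20·0.0833333° lon, +4·0.0416667° lat → SW at lon -140.333°, lat 71.1667°.
Cell spans 0.0833333° lon × 0.0416667° lat. NE corner is SW corner plus one full cell.
latitude 71.2083, longitude -140.2500.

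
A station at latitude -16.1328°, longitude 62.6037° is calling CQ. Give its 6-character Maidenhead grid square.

MH13hu

Shift to the Maidenhead origin (180°W, 90°S): lon 242.6037, lat 73.8672.
Field (20°×10°, letters A–R): lon ⌊242.6037/20⌋ = 12 → M; lat ⌊73.8672/10⌋ = 7 → H.
Square (2°×1°, digits 0–9): lon ⌊2.6037/2⌋ = 1; lat ⌊3.8672/1⌋ = 3.
Subsquare (5′×2.5′, letters a–x): lon ⌊0.6037/0.0833333⌋ = 7 → h; lat ⌊0.8672/0.0416667⌋ = 20 → u.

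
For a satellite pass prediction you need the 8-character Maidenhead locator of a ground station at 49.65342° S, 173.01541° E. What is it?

RE60mi13

Shift to the Maidenhead origin (180°W, 90°S): lon 353.01541, lat 40.34658.
Field: lon ⌊353.01541/20⌋ = 17 → R; lat ⌊40.34658/10⌋ = 4 → E.
Square: lon ⌊13.01541/2⌋ = 6; lat ⌊0.34658/1⌋ = 0.
Subsquare: lon ⌊1.01541/0.0833333⌋ = 12 → m; lat ⌊0.34658/0.0416667⌋ = 8 → i.
Extended square: lon ⌊0.01541/0.00833333⌋ = 1; lat ⌊0.01325/0.00416667⌋ = 3.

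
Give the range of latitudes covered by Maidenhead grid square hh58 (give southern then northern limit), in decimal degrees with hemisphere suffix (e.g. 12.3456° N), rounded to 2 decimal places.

Field H=7, H=7: +7·20° lon, +7·10° lat → SW at lon -40°, lat -20°.
Square 5, 8: +5·2° lon, +8·1° lat → SW at lon -30°, lat -12°.
Cell spans 2° lon × 1° lat.
south 12.00° S, north 11.00° S.

12.00° S, 11.00° S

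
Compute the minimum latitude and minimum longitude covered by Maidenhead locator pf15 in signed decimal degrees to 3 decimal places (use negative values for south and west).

Field P=15, F=5: +15·20° lon, +5·10° lat → SW at lon 120°, lat -40°.
Square 1, 5: +1·2° lon, +5·1° lat → SW at lon 122°, lat -35°.
latitude -35.000, longitude 122.000.

-35.000, 122.000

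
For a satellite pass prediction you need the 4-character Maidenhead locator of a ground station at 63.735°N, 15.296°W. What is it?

IP23

Add 180° to longitude and 90° to latitude: 164.70, 153.74.
Field (20°×10°, letters A–R): 164.70/20 → 8 → I, 153.74/10 → 15 → P; chars IP.
Square (2°×1°, digits 0–9): 4.70/2 → 2, 3.74/1 → 3; chars 23.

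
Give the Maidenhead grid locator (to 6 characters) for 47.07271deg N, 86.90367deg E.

NN37kb

Offset from 180°W / 90°S: lon 266.9037°, lat 137.0727°.
Field: 266.9037/20 → 13 → N, 137.0727/10 → 13 → N; chars NN.
Square: 6.9037/2 → 3, 7.0727/1 → 7; chars 37.
Subsquare: 0.9037/0.0833333 → 10 → k, 0.0727/0.0416667 → 1 → b; chars kb.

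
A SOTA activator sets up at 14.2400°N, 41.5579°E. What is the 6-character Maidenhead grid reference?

Add 180° to longitude and 90° to latitude: 221.5579, 104.2400.
Field: lon ⌊221.5579/20⌋ = 11 → L; lat ⌊104.2400/10⌋ = 10 → K.
Square: lon ⌊1.5579/2⌋ = 0; lat ⌊4.2400/1⌋ = 4.
Subsquare: lon ⌊1.5579/0.0833333⌋ = 18 → s; lat ⌊0.2400/0.0416667⌋ = 5 → f.

LK04sf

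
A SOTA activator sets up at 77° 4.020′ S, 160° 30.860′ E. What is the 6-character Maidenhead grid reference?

Shift to the Maidenhead origin (180°W, 90°S): lon 340.5143, lat 12.9330.
Field: 340.5143/20 → 17 → R, 12.9330/10 → 1 → B; chars RB.
Square: 0.5143/2 → 0, 2.9330/1 → 2; chars 02.
Subsquare: 0.5143/0.0833333 → 6 → g, 0.9330/0.0416667 → 22 → w; chars gw.

RB02gw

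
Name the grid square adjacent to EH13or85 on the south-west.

EH13or74

Longitude extended square 8; −1 → 7.
Latitude extended square 5; −1 → 4.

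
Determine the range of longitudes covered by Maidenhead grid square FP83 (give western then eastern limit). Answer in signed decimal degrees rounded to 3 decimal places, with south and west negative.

Field F=5, P=15: +5·20° lon, +15·10° lat → SW at lon -80°, lat 60°.
Square 8, 3: +8·2° lon, +3·1° lat → SW at lon -64°, lat 63°.
Cell spans 2° lon × 1° lat.
west -64.000, east -62.000.

-64.000, -62.000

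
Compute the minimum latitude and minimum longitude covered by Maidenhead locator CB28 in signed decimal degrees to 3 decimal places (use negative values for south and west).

-72.000, -136.000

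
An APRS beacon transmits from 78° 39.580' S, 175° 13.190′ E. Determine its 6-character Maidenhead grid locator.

Offset from 180°W / 90°S: lon 355.2198°, lat 11.3403°.
Field: 355.2198/20 → 17 → R, 11.3403/10 → 1 → B; chars RB.
Square: 15.2198/2 → 7, 1.3403/1 → 1; chars 71.
Subsquare: 1.2198/0.0833333 → 14 → o, 0.3403/0.0416667 → 8 → i; chars oi.

RB71oi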